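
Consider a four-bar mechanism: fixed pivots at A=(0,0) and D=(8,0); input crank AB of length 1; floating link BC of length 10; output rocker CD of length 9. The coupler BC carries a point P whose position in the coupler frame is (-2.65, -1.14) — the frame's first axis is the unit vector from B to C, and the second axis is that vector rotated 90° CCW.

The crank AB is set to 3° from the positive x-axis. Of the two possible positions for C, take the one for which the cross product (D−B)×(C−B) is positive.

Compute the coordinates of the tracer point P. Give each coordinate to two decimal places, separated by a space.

0.69 -2.82

A=(0,0), D=(8.00,0)
B = A + 1.00·(cos3°, sin3°) = (0.9986, 0.0523)
|BD| = 7.0016
circle(B,10.00) ∩ circle(D,9.00): a=4.8576, h=8.7409
  candidates: C₊=(5.9215,8.7567) cross=61.200; C₋=(5.7908,-8.7246) cross=-61.200
  mode + wants cross > 0 → take C=(5.9215,8.7567) (cross=61.200)
ex = (C−B)/|BC| = (0.4923,0.8704); ey = (-0.8704,0.4923)
P = B + -2.65·ex + -1.14·ey = (0.6864,-2.8155)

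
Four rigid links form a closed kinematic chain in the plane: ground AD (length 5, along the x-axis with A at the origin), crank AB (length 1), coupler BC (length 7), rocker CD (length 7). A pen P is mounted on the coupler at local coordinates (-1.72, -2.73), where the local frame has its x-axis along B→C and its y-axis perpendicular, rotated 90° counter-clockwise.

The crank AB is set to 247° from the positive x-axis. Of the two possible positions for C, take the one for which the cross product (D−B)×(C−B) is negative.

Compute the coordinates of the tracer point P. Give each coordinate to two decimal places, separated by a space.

A=(0,0), D=(5.00,0)
B = A + 1.00·(cos247°, sin247°) = (-0.3907, -0.9205)
|BD| = 5.4688
circle(B,7.00) ∩ circle(D,7.00): a=2.7344, h=6.4438
  candidates: C₊=(1.2200,5.8917) cross=35.240; C₋=(3.3893,-6.8122) cross=-35.240
  mode - wants cross < 0 → take C=(3.3893,-6.8122) (cross=-35.240)
ex = (C−B)/|BC| = (0.5400,-0.8417); ey = (0.8417,0.5400)
P = B + -1.72·ex + -2.73·ey = (-3.6173,-0.9470)

-3.62 -0.95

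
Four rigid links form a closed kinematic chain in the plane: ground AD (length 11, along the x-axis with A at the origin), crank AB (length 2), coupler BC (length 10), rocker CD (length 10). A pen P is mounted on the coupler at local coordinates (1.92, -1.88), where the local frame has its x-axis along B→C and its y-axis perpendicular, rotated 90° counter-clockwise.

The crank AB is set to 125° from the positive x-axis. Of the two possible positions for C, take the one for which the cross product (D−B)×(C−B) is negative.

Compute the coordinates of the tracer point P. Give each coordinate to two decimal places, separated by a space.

A=(0,0), D=(11.00,0)
B = A + 2.00·(cos125°, sin125°) = (-1.1472, 1.6383)
|BD| = 12.2571
circle(B,10.00) ∩ circle(D,10.00): a=6.1286, h=7.9019
  candidates: C₊=(5.9826,8.6502) cross=96.855; C₋=(3.8702,-7.0119) cross=-96.855
  mode - wants cross < 0 → take C=(3.8702,-7.0119) (cross=-96.855)
ex = (C−B)/|BC| = (0.5017,-0.8650); ey = (0.8650,0.5017)
P = B + 1.92·ex + -1.88·ey = (-1.8100,-0.9658)

-1.81 -0.97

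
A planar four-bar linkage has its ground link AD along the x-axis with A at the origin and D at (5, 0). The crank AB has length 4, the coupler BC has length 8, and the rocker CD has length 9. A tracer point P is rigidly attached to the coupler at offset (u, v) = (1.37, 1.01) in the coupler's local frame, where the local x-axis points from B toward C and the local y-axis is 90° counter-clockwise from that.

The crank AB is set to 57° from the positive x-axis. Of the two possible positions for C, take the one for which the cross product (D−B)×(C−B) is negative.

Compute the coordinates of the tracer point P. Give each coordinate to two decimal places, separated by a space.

A=(0,0), D=(5.00,0)
B = A + 4.00·(cos57°, sin57°) = (2.1786, 3.3547)
|BD| = 4.3834
circle(B,8.00) ∩ circle(D,9.00): a=0.2526, h=7.9960
  candidates: C₊=(8.4606,8.3081) cross=35.050; C₋=(-3.7783,-1.9854) cross=-35.050
  mode - wants cross < 0 → take C=(-3.7783,-1.9854) (cross=-35.050)
ex = (C−B)/|BC| = (-0.7446,-0.6675); ey = (0.6675,-0.7446)
P = B + 1.37·ex + 1.01·ey = (1.8326,1.6881)

1.83 1.69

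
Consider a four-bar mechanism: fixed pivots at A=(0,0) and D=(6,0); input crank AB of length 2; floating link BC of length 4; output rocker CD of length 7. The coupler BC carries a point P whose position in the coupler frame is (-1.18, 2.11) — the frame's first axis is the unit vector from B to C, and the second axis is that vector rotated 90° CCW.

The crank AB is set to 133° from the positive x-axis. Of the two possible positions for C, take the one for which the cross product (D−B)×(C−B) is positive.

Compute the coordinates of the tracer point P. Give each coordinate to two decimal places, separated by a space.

A=(0,0), D=(6.00,0)
B = A + 2.00·(cos133°, sin133°) = (-1.3640, 1.4627)
|BD| = 7.5079
circle(B,4.00) ∩ circle(D,7.00): a=1.5562, h=3.6849
  candidates: C₊=(0.8803,4.7738) cross=27.665; C₋=(-0.5555,-2.4547) cross=-27.665
  mode + wants cross > 0 → take C=(0.8803,4.7738) (cross=27.665)
ex = (C−B)/|BC| = (0.5611,0.8278); ey = (-0.8278,0.5611)
P = B + -1.18·ex + 2.11·ey = (-3.7726,1.6698)

-3.77 1.67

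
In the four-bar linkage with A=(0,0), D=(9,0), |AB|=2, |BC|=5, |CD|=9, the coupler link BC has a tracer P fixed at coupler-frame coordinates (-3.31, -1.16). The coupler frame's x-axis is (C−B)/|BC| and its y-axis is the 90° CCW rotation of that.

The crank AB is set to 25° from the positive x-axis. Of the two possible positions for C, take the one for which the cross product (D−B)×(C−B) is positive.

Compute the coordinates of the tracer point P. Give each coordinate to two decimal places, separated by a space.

2.75 -2.53

A=(0,0), D=(9.00,0)
B = A + 2.00·(cos25°, sin25°) = (1.8126, 0.8452)
|BD| = 7.2369
circle(B,5.00) ∩ circle(D,9.00): a=-0.2506, h=4.9937
  candidates: C₊=(2.1470,5.8340) cross=36.139; C₋=(0.9805,-4.0850) cross=-36.139
  mode + wants cross > 0 → take C=(2.1470,5.8340) (cross=36.139)
ex = (C−B)/|BC| = (0.0669,0.9978); ey = (-0.9978,0.0669)
P = B + -3.31·ex + -1.16·ey = (2.7487,-2.5349)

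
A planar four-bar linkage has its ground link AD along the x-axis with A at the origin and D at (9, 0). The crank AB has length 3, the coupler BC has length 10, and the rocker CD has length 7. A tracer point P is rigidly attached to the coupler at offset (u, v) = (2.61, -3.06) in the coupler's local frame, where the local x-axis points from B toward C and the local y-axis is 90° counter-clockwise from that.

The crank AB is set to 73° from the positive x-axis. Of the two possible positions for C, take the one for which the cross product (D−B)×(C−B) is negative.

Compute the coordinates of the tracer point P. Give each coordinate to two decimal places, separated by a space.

A=(0,0), D=(9.00,0)
B = A + 3.00·(cos73°, sin73°) = (0.8771, 2.8689)
|BD| = 8.6146
circle(B,10.00) ∩ circle(D,7.00): a=7.2674, h=6.8691
  candidates: C₊=(10.0173,6.9257) cross=59.175; C₋=(5.4421,-6.0284) cross=-59.175
  mode - wants cross < 0 → take C=(5.4421,-6.0284) (cross=-59.175)
ex = (C−B)/|BC| = (0.4565,-0.8897); ey = (0.8897,0.4565)
P = B + 2.61·ex + -3.06·ey = (-0.6540,-0.8501)

-0.65 -0.85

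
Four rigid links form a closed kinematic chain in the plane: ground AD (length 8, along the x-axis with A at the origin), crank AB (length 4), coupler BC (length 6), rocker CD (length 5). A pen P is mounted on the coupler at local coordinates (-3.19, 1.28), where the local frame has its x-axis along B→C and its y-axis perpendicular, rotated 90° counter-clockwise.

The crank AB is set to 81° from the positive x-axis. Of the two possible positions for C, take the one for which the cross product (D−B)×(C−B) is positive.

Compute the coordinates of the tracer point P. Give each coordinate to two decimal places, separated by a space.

A=(0,0), D=(8.00,0)
B = A + 4.00·(cos81°, sin81°) = (0.6257, 3.9508)
|BD| = 8.3659
circle(B,6.00) ∩ circle(D,5.00): a=4.8404, h=3.5455
  candidates: C₊=(6.5667,4.7902) cross=29.661; C₋=(3.2180,-1.4604) cross=-29.661
  mode + wants cross > 0 → take C=(6.5667,4.7902) (cross=29.661)
ex = (C−B)/|BC| = (0.9902,0.1399); ey = (-0.1399,0.9902)
P = B + -3.19·ex + 1.28·ey = (-2.7120,4.7719)

-2.71 4.77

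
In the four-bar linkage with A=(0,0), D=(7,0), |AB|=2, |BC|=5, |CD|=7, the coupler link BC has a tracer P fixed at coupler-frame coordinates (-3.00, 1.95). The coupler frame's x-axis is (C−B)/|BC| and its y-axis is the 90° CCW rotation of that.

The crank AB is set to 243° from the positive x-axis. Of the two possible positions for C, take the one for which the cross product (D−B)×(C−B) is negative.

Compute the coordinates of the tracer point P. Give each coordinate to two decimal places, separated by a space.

A=(0,0), D=(7.00,0)
B = A + 2.00·(cos243°, sin243°) = (-0.9080, -1.7820)
|BD| = 8.1063
circle(B,5.00) ∩ circle(D,7.00): a=2.5728, h=4.2873
  candidates: C₊=(0.6594,2.9660) cross=34.754; C₋=(2.5444,-5.3988) cross=-34.754
  mode - wants cross < 0 → take C=(2.5444,-5.3988) (cross=-34.754)
ex = (C−B)/|BC| = (0.6905,-0.7234); ey = (0.7234,0.6905)
P = B + -3.00·ex + 1.95·ey = (-1.5688,1.7345)

-1.57 1.73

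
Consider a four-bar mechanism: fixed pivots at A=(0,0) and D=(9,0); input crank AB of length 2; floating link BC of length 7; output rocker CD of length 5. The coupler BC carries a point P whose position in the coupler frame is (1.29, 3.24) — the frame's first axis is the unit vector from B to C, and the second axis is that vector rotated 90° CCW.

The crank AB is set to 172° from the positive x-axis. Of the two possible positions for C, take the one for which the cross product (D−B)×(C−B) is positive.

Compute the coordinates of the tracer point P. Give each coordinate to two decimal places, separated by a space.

-1.78 3.76

A=(0,0), D=(9.00,0)
B = A + 2.00·(cos172°, sin172°) = (-1.9805, 0.2783)
|BD| = 10.9841
circle(B,7.00) ∩ circle(D,5.00): a=6.5845, h=2.3757
  candidates: C₊=(4.6621,2.4864) cross=26.095; C₋=(4.5417,-2.2635) cross=-26.095
  mode + wants cross > 0 → take C=(4.6621,2.4864) (cross=26.095)
ex = (C−B)/|BC| = (0.9489,0.3154); ey = (-0.3154,0.9489)
P = B + 1.29·ex + 3.24·ey = (-1.7784,3.7598)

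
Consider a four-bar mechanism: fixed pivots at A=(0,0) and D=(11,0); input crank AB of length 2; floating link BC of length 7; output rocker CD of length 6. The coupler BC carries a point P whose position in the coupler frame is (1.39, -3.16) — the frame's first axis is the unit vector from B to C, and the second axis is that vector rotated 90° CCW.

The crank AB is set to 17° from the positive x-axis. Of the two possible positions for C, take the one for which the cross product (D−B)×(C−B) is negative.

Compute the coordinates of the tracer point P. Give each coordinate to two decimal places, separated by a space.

A=(0,0), D=(11.00,0)
B = A + 2.00·(cos17°, sin17°) = (1.9126, 0.5847)
|BD| = 9.1062
circle(B,7.00) ∩ circle(D,6.00): a=5.2669, h=4.6108
  candidates: C₊=(7.4647,4.8479) cross=41.987; C₋=(6.8726,-4.3548) cross=-41.987
  mode - wants cross < 0 → take C=(6.8726,-4.3548) (cross=-41.987)
ex = (C−B)/|BC| = (0.7086,-0.7056); ey = (0.7056,0.7086)
P = B + 1.39·ex + -3.16·ey = (0.6677,-2.6352)

0.67 -2.64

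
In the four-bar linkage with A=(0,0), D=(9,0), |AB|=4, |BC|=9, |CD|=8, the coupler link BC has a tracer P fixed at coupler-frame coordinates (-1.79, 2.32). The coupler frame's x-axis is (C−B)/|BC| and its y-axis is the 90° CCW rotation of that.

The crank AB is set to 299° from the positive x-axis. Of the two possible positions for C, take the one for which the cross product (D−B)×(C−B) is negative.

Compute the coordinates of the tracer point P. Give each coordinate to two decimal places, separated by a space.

1.54 -0.60

A=(0,0), D=(9.00,0)
B = A + 4.00·(cos299°, sin299°) = (1.9392, -3.4985)
|BD| = 7.8800
circle(B,9.00) ∩ circle(D,8.00): a=5.0187, h=7.4708
  candidates: C₊=(3.1193,5.4238) cross=58.870; C₋=(9.7530,-7.9645) cross=-58.870
  mode - wants cross < 0 → take C=(9.7530,-7.9645) (cross=-58.870)
ex = (C−B)/|BC| = (0.8682,-0.4962); ey = (0.4962,0.8682)
P = B + -1.79·ex + 2.32·ey = (1.5364,-0.5960)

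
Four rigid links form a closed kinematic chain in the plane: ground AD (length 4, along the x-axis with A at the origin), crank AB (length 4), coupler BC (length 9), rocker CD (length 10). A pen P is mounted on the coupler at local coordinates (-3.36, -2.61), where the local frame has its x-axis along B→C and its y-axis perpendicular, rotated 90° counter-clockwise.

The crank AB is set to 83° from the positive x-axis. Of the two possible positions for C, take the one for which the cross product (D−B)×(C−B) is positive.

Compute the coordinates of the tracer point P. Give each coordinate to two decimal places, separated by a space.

-0.69 -0.12

A=(0,0), D=(4.00,0)
B = A + 4.00·(cos83°, sin83°) = (0.4875, 3.9702)
|BD| = 5.3010
circle(B,9.00) ∩ circle(D,10.00): a=0.8584, h=8.9590
  candidates: C₊=(7.7661,9.2637) cross=47.491; C₋=(-5.6536,-2.6091) cross=-47.491
  mode + wants cross > 0 → take C=(7.7661,9.2637) (cross=47.491)
ex = (C−B)/|BC| = (0.8087,0.5882); ey = (-0.5882,0.8087)
P = B + -3.36·ex + -2.61·ey = (-0.6948,-0.1169)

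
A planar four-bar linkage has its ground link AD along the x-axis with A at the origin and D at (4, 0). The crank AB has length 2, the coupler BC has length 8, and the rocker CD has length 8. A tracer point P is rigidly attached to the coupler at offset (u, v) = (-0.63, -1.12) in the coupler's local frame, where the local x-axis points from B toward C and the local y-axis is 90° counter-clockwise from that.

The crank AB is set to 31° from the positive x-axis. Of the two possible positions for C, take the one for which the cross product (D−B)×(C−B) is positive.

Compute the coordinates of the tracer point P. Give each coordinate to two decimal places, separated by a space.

A=(0,0), D=(4.00,0)
B = A + 2.00·(cos31°, sin31°) = (1.7143, 1.0301)
|BD| = 2.5071
circle(B,8.00) ∩ circle(D,8.00): a=1.2535, h=7.9012
  candidates: C₊=(6.1035,7.7185) cross=19.809; C₋=(-0.3892,-6.6884) cross=-19.809
  mode + wants cross > 0 → take C=(6.1035,7.7185) (cross=19.809)
ex = (C−B)/|BC| = (0.5486,0.8361); ey = (-0.8361,0.5486)
P = B + -0.63·ex + -1.12·ey = (2.3051,-0.1111)

2.31 -0.11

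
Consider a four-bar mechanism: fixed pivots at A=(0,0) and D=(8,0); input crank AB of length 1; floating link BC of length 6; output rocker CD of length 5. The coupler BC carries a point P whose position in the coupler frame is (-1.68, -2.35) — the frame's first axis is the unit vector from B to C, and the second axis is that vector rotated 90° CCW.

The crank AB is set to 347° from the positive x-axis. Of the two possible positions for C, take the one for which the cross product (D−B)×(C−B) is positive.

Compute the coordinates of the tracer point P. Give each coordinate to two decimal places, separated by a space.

1.50 -3.07

A=(0,0), D=(8.00,0)
B = A + 1.00·(cos347°, sin347°) = (0.9744, -0.2250)
|BD| = 7.0292
circle(B,6.00) ∩ circle(D,5.00): a=4.2971, h=4.1875
  candidates: C₊=(5.1352,4.0979) cross=29.435; C₋=(5.4032,-4.2728) cross=-29.435
  mode + wants cross > 0 → take C=(5.1352,4.0979) (cross=29.435)
ex = (C−B)/|BC| = (0.6935,0.7205); ey = (-0.7205,0.6935)
P = B + -1.68·ex + -2.35·ey = (1.5025,-3.0650)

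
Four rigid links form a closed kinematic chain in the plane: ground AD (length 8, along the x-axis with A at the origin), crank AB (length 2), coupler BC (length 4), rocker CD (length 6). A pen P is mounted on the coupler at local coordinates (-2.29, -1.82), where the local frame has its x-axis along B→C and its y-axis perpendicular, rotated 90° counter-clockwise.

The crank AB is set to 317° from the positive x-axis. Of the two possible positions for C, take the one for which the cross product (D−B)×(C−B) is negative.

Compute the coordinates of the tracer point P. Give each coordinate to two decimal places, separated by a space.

A=(0,0), D=(8.00,0)
B = A + 2.00·(cos317°, sin317°) = (1.4627, -1.3640)
|BD| = 6.6781
circle(B,4.00) ∩ circle(D,6.00): a=1.8416, h=3.5508
  candidates: C₊=(2.5402,2.4881) cross=23.713; C₋=(3.9907,-4.4638) cross=-23.713
  mode - wants cross < 0 → take C=(3.9907,-4.4638) (cross=-23.713)
ex = (C−B)/|BC| = (0.6320,-0.7750); ey = (0.7750,0.6320)
P = B + -2.29·ex + -1.82·ey = (-1.3950,-0.7396)

-1.40 -0.74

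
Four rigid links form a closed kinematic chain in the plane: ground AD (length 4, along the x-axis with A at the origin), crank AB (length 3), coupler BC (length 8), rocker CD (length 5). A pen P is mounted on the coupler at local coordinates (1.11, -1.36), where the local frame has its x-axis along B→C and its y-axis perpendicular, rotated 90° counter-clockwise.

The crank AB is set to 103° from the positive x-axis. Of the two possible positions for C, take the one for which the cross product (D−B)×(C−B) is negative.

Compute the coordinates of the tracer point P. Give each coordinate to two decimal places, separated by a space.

-1.58 1.42

A=(0,0), D=(4.00,0)
B = A + 3.00·(cos103°, sin103°) = (-0.6749, 2.9231)
|BD| = 5.5135
circle(B,8.00) ∩ circle(D,5.00): a=6.2935, h=4.9388
  candidates: C₊=(7.2798,3.7740) cross=27.230; C₋=(2.0430,-4.6011) cross=-27.230
  mode - wants cross < 0 → take C=(2.0430,-4.6011) (cross=-27.230)
ex = (C−B)/|BC| = (0.3397,-0.9405); ey = (0.9405,0.3397)
P = B + 1.11·ex + -1.36·ey = (-1.5769,1.4171)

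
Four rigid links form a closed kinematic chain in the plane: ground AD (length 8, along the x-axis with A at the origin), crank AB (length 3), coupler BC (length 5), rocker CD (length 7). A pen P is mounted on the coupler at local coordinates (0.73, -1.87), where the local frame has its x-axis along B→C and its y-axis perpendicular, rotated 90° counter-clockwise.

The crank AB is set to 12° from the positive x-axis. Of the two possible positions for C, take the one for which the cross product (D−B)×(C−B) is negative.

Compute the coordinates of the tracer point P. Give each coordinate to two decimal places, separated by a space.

A=(0,0), D=(8.00,0)
B = A + 3.00·(cos12°, sin12°) = (2.9344, 0.6237)
|BD| = 5.1038
circle(B,5.00) ∩ circle(D,7.00): a=0.2007, h=4.9960
  candidates: C₊=(3.7442,5.5577) cross=25.498; C₋=(2.5231,-4.3593) cross=-25.498
  mode - wants cross < 0 → take C=(2.5231,-4.3593) (cross=-25.498)
ex = (C−B)/|BC| = (-0.0823,-0.9966); ey = (0.9966,-0.0823)
P = B + 0.73·ex + -1.87·ey = (1.0107,0.0500)

1.01 0.05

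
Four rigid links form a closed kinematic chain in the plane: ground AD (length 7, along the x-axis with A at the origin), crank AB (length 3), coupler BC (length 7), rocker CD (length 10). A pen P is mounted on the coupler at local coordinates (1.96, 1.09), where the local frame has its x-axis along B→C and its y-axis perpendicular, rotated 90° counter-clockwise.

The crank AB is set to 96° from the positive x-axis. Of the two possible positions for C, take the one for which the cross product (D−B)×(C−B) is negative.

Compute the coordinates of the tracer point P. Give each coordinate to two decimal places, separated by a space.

A=(0,0), D=(7.00,0)
B = A + 3.00·(cos96°, sin96°) = (-0.3136, 2.9836)
|BD| = 7.8987
circle(B,7.00) ∩ circle(D,10.00): a=0.7210, h=6.9628
  candidates: C₊=(2.9840,9.1582) cross=54.997; C₋=(-2.2760,-3.7357) cross=-54.997
  mode - wants cross < 0 → take C=(-2.2760,-3.7357) (cross=-54.997)
ex = (C−B)/|BC| = (-0.2803,-0.9599); ey = (0.9599,-0.2803)
P = B + 1.96·ex + 1.09·ey = (0.1832,0.7966)

0.18 0.80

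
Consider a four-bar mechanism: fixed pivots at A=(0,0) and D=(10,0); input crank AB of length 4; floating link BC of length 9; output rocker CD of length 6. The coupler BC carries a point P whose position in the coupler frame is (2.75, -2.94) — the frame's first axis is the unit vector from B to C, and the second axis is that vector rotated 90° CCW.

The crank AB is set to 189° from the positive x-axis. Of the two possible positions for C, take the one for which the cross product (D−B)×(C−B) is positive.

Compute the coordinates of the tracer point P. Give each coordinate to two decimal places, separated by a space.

-0.37 -2.46

A=(0,0), D=(10.00,0)
B = A + 4.00·(cos189°, sin189°) = (-3.9508, -0.6257)
|BD| = 13.9648
circle(B,9.00) ∩ circle(D,6.00): a=8.5936, h=2.6740
  candidates: C₊=(4.5144,2.4306) cross=37.342; C₋=(4.7540,-2.9120) cross=-37.342
  mode + wants cross > 0 → take C=(4.5144,2.4306) (cross=37.342)
ex = (C−B)/|BC| = (0.9406,0.3396); ey = (-0.3396,0.9406)
P = B + 2.75·ex + -2.94·ey = (-0.3658,-2.4571)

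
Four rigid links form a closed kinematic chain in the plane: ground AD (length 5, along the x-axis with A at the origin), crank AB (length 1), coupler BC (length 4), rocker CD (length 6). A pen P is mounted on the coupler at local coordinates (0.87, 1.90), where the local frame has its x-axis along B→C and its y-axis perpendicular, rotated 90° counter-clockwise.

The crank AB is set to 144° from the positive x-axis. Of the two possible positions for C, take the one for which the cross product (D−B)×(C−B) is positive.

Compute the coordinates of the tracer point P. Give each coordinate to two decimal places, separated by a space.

-2.21 2.14

A=(0,0), D=(5.00,0)
B = A + 1.00·(cos144°, sin144°) = (-0.8090, 0.5878)
|BD| = 5.8387
circle(B,4.00) ∩ circle(D,6.00): a=1.2066, h=3.8137
  candidates: C₊=(0.7754,4.2606) cross=22.267; C₋=(0.0076,-3.3280) cross=-22.267
  mode + wants cross > 0 → take C=(0.7754,4.2606) (cross=22.267)
ex = (C−B)/|BC| = (0.3961,0.9182); ey = (-0.9182,0.3961)
P = B + 0.87·ex + 1.90·ey = (-2.2090,2.1392)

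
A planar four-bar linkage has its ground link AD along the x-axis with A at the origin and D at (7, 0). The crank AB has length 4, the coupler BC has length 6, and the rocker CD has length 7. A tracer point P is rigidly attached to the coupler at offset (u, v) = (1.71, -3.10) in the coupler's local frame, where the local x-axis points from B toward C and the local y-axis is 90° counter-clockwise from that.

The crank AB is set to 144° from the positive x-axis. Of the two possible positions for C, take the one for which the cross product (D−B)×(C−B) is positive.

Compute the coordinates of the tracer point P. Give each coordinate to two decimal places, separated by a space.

-0.32 0.34

A=(0,0), D=(7.00,0)
B = A + 4.00·(cos144°, sin144°) = (-3.2361, 2.3511)
|BD| = 10.5026
circle(B,6.00) ∩ circle(D,7.00): a=4.6324, h=3.8132
  candidates: C₊=(2.1324,5.0306) cross=40.049; C₋=(0.4251,-2.4023) cross=-40.049
  mode + wants cross > 0 → take C=(2.1324,5.0306) (cross=40.049)
ex = (C−B)/|BC| = (0.8947,0.4466); ey = (-0.4466,0.8947)
P = B + 1.71·ex + -3.10·ey = (-0.3217,0.3411)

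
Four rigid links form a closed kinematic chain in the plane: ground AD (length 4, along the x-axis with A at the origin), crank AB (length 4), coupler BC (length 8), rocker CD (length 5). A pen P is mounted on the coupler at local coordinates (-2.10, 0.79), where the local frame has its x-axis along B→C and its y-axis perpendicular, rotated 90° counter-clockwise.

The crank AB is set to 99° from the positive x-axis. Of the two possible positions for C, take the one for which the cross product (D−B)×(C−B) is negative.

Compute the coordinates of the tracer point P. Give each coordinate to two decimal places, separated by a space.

-0.24 6.16

A=(0,0), D=(4.00,0)
B = A + 4.00·(cos99°, sin99°) = (-0.6257, 3.9508)
|BD| = 6.0832
circle(B,8.00) ∩ circle(D,5.00): a=6.2471, h=4.9973
  candidates: C₊=(7.3701,3.6935) cross=30.400; C₋=(0.8791,-3.9064) cross=-30.400
  mode - wants cross < 0 → take C=(0.8791,-3.9064) (cross=-30.400)
ex = (C−B)/|BC| = (0.1881,-0.9821); ey = (0.9821,0.1881)
P = B + -2.10·ex + 0.79·ey = (-0.2449,6.1619)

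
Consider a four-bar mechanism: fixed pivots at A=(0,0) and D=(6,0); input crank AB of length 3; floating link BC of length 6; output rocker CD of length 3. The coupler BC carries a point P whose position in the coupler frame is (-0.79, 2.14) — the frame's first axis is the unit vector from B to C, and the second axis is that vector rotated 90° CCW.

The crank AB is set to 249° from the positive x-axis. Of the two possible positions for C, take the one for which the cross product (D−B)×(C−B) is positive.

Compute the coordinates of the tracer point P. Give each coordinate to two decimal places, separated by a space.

-3.12 -1.78

A=(0,0), D=(6.00,0)
B = A + 3.00·(cos249°, sin249°) = (-1.0751, -2.8007)
|BD| = 7.6093
circle(B,6.00) ∩ circle(D,3.00): a=5.5788, h=2.2084
  candidates: C₊=(3.2992,1.3060) cross=16.804; C₋=(4.9249,-2.8007) cross=-16.804
  mode + wants cross > 0 → take C=(3.2992,1.3060) (cross=16.804)
ex = (C−B)/|BC| = (0.7291,0.6845); ey = (-0.6845,0.7291)
P = B + -0.79·ex + 2.14·ey = (-3.1158,-1.7813)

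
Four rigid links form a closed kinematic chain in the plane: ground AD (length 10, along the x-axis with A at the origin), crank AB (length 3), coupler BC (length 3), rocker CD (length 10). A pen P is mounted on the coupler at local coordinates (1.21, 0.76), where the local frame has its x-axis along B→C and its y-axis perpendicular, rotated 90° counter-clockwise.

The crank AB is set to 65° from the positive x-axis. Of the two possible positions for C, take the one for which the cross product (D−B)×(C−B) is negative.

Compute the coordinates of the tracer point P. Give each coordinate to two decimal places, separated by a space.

A=(0,0), D=(10.00,0)
B = A + 3.00·(cos65°, sin65°) = (1.2679, 2.7189)
|BD| = 9.1456
circle(B,3.00) ∩ circle(D,10.00): a=-0.4022, h=2.9729
  candidates: C₊=(1.7676,5.6770) cross=27.189; C₋=(-0.0000,0.0000) cross=-27.189
  mode - wants cross < 0 → take C=(-0.0000,0.0000) (cross=-27.189)
ex = (C−B)/|BC| = (-0.4226,-0.9063); ey = (0.9063,-0.4226)
P = B + 1.21·ex + 0.76·ey = (1.4453,1.3011)

1.45 1.30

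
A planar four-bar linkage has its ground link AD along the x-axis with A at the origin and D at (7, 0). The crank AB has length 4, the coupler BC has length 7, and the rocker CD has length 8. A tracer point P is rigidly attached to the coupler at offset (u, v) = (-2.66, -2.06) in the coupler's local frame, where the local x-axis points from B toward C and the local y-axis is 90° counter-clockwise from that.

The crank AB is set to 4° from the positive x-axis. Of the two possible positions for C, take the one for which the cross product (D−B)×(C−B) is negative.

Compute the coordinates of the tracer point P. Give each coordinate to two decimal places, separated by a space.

A=(0,0), D=(7.00,0)
B = A + 4.00·(cos4°, sin4°) = (3.9903, 0.2790)
|BD| = 3.0227
circle(B,7.00) ∩ circle(D,8.00): a=-0.9699, h=6.9325
  candidates: C₊=(3.6644,7.2714) cross=20.954; C₋=(2.3845,-6.5343) cross=-20.954
  mode - wants cross < 0 → take C=(2.3845,-6.5343) (cross=-20.954)
ex = (C−B)/|BC| = (-0.2294,-0.9733); ey = (0.9733,-0.2294)
P = B + -2.66·ex + -2.06·ey = (2.5954,3.3406)

2.60 3.34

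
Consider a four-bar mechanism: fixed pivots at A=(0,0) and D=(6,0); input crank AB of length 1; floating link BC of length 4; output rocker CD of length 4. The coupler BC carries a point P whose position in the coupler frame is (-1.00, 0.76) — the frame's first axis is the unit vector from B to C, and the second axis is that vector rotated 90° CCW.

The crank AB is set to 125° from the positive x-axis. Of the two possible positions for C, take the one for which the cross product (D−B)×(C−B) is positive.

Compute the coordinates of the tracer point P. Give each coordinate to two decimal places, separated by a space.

A=(0,0), D=(6.00,0)
B = A + 1.00·(cos125°, sin125°) = (-0.5736, 0.8192)
|BD| = 6.6244
circle(B,4.00) ∩ circle(D,4.00): a=3.3122, h=2.2426
  candidates: C₊=(2.9905,2.6350) cross=14.856; C₋=(2.4359,-1.8158) cross=-14.856
  mode + wants cross > 0 → take C=(2.9905,2.6350) (cross=14.856)
ex = (C−B)/|BC| = (0.8910,0.4540); ey = (-0.4540,0.8910)
P = B + -1.00·ex + 0.76·ey = (-1.8096,1.0424)

-1.81 1.04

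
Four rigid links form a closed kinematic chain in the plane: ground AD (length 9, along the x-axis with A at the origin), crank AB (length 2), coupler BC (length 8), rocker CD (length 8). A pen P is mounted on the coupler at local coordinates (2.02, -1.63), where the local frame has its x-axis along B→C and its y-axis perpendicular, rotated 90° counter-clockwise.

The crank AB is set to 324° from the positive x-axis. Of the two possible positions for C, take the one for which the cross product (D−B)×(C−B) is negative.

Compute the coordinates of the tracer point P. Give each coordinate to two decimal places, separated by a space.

1.53 -3.77

A=(0,0), D=(9.00,0)
B = A + 2.00·(cos324°, sin324°) = (1.6180, -1.1756)
|BD| = 7.4750
circle(B,8.00) ∩ circle(D,8.00): a=3.7375, h=7.0733
  candidates: C₊=(4.1966,6.3975) cross=52.873; C₋=(6.4214,-7.5730) cross=-52.873
  mode - wants cross < 0 → take C=(6.4214,-7.5730) (cross=-52.873)
ex = (C−B)/|BC| = (0.6004,-0.7997); ey = (0.7997,0.6004)
P = B + 2.02·ex + -1.63·ey = (1.5274,-3.7696)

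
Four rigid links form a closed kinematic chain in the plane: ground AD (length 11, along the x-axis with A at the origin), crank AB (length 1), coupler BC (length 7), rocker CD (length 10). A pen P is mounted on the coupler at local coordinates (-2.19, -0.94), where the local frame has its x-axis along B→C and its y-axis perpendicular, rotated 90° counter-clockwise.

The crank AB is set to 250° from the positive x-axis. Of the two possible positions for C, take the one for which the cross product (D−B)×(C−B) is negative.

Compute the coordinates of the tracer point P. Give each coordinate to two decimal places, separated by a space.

-2.35 0.34

A=(0,0), D=(11.00,0)
B = A + 1.00·(cos250°, sin250°) = (-0.3420, -0.9397)
|BD| = 11.3809
circle(B,7.00) ∩ circle(D,10.00): a=3.4498, h=6.0909
  candidates: C₊=(2.5931,5.4152) cross=69.319; C₋=(3.5989,-6.7249) cross=-69.319
  mode - wants cross < 0 → take C=(3.5989,-6.7249) (cross=-69.319)
ex = (C−B)/|BC| = (0.5630,-0.8265); ey = (0.8265,0.5630)
P = B + -2.19·ex + -0.94·ey = (-2.3519,0.3410)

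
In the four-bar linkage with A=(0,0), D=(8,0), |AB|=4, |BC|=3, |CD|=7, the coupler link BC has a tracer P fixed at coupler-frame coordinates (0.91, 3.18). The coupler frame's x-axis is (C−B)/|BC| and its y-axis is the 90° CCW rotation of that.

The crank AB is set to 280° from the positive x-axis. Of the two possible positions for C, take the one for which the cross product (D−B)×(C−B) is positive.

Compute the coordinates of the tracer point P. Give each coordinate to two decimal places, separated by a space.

A=(0,0), D=(8.00,0)
B = A + 4.00·(cos280°, sin280°) = (0.6946, -3.9392)
|BD| = 8.2998
circle(B,3.00) ∩ circle(D,7.00): a=1.7402, h=2.4437
  candidates: C₊=(1.0665,-0.9624) cross=20.282; C₋=(3.3861,-5.2642) cross=-20.282
  mode + wants cross > 0 → take C=(1.0665,-0.9624) (cross=20.282)
ex = (C−B)/|BC| = (0.1240,0.9923); ey = (-0.9923,0.1240)
P = B + 0.91·ex + 3.18·ey = (-2.3481,-2.6421)

-2.35 -2.64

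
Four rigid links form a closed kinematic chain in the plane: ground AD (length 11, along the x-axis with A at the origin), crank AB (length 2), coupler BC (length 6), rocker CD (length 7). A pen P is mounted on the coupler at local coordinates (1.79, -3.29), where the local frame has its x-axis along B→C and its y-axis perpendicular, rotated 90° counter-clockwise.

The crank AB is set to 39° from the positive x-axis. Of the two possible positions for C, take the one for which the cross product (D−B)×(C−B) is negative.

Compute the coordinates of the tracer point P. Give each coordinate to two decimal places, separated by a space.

-0.10 -2.10

A=(0,0), D=(11.00,0)
B = A + 2.00·(cos39°, sin39°) = (1.5543, 1.2586)
|BD| = 9.5292
circle(B,6.00) ∩ circle(D,7.00): a=4.0825, h=4.3970
  candidates: C₊=(6.1818,5.0779) cross=41.900; C₋=(5.0202,-3.6390) cross=-41.900
  mode - wants cross < 0 → take C=(5.0202,-3.6390) (cross=-41.900)
ex = (C−B)/|BC| = (0.5777,-0.8163); ey = (0.8163,0.5777)
P = B + 1.79·ex + -3.29·ey = (-0.0973,-2.1030)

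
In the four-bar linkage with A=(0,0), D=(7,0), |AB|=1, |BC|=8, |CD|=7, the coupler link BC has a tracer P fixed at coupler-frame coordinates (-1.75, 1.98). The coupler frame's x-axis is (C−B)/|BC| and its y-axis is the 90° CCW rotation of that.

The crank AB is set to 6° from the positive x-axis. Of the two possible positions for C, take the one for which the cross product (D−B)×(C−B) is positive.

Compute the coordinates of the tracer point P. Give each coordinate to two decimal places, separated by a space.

A=(0,0), D=(7.00,0)
B = A + 1.00·(cos6°, sin6°) = (0.9945, 0.1045)
|BD| = 6.0064
circle(B,8.00) ∩ circle(D,7.00): a=4.2519, h=6.7766
  candidates: C₊=(5.3637,6.8061) cross=40.703; C₋=(5.1278,-6.7450) cross=-40.703
  mode + wants cross > 0 → take C=(5.3637,6.8061) (cross=40.703)
ex = (C−B)/|BC| = (0.5461,0.8377); ey = (-0.8377,0.5461)
P = B + -1.75·ex + 1.98·ey = (-1.6199,-0.2801)

-1.62 -0.28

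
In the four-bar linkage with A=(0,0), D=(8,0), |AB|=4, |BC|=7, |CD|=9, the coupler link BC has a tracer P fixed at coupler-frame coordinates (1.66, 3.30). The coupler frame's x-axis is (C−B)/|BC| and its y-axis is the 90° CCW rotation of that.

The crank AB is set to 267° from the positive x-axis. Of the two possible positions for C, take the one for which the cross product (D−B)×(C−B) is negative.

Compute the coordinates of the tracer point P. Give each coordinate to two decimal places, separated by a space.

3.19 -2.56

A=(0,0), D=(8.00,0)
B = A + 4.00·(cos267°, sin267°) = (-0.2093, -3.9945)
|BD| = 9.1296
circle(B,7.00) ∩ circle(D,9.00): a=2.8123, h=6.4102
  candidates: C₊=(-0.4853,3.0000) cross=58.523; C₋=(5.1241,-8.5282) cross=-58.523
  mode - wants cross < 0 → take C=(5.1241,-8.5282) (cross=-58.523)
ex = (C−B)/|BC| = (0.7619,-0.6477); ey = (0.6477,0.7619)
P = B + 1.66·ex + 3.30·ey = (3.1927,-2.5553)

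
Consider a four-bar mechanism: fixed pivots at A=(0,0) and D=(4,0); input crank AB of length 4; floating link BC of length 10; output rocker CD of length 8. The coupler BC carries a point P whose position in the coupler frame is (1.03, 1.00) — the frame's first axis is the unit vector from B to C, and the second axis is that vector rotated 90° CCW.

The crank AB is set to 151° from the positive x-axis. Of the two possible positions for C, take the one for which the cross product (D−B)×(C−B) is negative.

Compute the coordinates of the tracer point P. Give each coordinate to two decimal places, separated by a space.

-2.17 1.40

A=(0,0), D=(4.00,0)
B = A + 4.00·(cos151°, sin151°) = (-3.4985, 1.9392)
|BD| = 7.7452
circle(B,10.00) ∩ circle(D,8.00): a=6.1966, h=7.8487
  candidates: C₊=(4.4659,7.9864) cross=60.790; C₋=(0.5356,-7.2110) cross=-60.790
  mode - wants cross < 0 → take C=(0.5356,-7.2110) (cross=-60.790)
ex = (C−B)/|BC| = (0.4034,-0.9150); ey = (0.9150,0.4034)
P = B + 1.03·ex + 1.00·ey = (-2.1679,1.4002)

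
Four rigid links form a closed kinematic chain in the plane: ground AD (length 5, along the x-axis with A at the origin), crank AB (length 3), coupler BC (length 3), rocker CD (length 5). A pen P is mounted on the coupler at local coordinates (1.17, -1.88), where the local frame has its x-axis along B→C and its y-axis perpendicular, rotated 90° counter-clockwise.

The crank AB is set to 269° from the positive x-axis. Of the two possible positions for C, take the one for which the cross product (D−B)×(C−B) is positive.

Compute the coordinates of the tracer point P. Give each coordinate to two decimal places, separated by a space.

A=(0,0), D=(5.00,0)
B = A + 3.00·(cos269°, sin269°) = (-0.0524, -2.9995)
|BD| = 5.8757
circle(B,3.00) ∩ circle(D,5.00): a=1.5763, h=2.5525
  candidates: C₊=(-0.0000,0.0000) cross=14.998; C₋=(2.6061,-4.3897) cross=-14.998
  mode + wants cross > 0 → take C=(-0.0000,0.0000) (cross=14.998)
ex = (C−B)/|BC| = (0.0175,0.9998); ey = (-0.9998,0.0175)
P = B + 1.17·ex + -1.88·ey = (1.8478,-1.8625)

1.85 -1.86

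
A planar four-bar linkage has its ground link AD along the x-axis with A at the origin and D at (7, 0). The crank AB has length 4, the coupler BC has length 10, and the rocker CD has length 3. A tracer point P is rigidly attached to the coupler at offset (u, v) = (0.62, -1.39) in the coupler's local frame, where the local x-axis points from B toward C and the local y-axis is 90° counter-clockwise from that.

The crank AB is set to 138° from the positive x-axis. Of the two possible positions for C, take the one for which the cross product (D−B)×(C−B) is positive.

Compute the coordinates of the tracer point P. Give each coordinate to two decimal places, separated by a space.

-2.31 1.31

A=(0,0), D=(7.00,0)
B = A + 4.00·(cos138°, sin138°) = (-2.9726, 2.6765)
|BD| = 10.3255
circle(B,10.00) ∩ circle(D,3.00): a=9.5693, h=2.9031
  candidates: C₊=(7.0222,2.9999) cross=29.976; C₋=(5.5171,-2.6079) cross=-29.976
  mode + wants cross > 0 → take C=(7.0222,2.9999) (cross=29.976)
ex = (C−B)/|BC| = (0.9995,0.0323); ey = (-0.0323,0.9995)
P = B + 0.62·ex + -1.39·ey = (-2.3080,1.3073)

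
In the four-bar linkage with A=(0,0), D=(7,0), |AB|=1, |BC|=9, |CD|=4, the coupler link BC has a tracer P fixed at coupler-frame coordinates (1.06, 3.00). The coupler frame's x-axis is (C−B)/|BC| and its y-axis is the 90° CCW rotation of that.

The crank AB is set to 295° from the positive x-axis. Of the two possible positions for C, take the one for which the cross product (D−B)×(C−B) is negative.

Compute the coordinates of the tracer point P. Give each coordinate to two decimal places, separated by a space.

2.28 1.68

A=(0,0), D=(7.00,0)
B = A + 1.00·(cos295°, sin295°) = (0.4226, -0.9063)
|BD| = 6.6395
circle(B,9.00) ∩ circle(D,4.00): a=8.2147, h=3.6768
  candidates: C₊=(8.0585,3.8574) cross=24.412; C₋=(9.0623,-3.4274) cross=-24.412
  mode - wants cross < 0 → take C=(9.0623,-3.4274) (cross=-24.412)
ex = (C−B)/|BC| = (0.9600,-0.2801); ey = (0.2801,0.9600)
P = B + 1.06·ex + 3.00·ey = (2.2805,1.6767)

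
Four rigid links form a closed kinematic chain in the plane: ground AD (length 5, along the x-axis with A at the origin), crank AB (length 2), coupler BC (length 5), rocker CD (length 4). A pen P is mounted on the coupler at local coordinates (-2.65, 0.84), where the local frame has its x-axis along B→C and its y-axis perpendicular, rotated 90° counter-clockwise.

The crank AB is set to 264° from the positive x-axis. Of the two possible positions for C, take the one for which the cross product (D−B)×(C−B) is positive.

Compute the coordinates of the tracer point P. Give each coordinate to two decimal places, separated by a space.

-2.09 -4.03

A=(0,0), D=(5.00,0)
B = A + 2.00·(cos264°, sin264°) = (-0.2091, -1.9890)
|BD| = 5.5759
circle(B,5.00) ∩ circle(D,4.00): a=3.5950, h=3.4751
  candidates: C₊=(1.9098,2.5398) cross=19.377; C₋=(4.3891,-3.9531) cross=-19.377
  mode + wants cross > 0 → take C=(1.9098,2.5398) (cross=19.377)
ex = (C−B)/|BC| = (0.4238,0.9058); ey = (-0.9058,0.4238)
P = B + -2.65·ex + 0.84·ey = (-2.0929,-4.0334)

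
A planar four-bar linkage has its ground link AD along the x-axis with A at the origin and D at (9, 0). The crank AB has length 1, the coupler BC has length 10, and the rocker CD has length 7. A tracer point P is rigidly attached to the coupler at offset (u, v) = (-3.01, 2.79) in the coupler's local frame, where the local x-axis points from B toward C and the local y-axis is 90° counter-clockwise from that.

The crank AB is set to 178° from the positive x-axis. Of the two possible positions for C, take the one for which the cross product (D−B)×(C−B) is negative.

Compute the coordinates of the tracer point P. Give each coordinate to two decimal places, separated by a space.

A=(0,0), D=(9.00,0)
B = A + 1.00·(cos178°, sin178°) = (-0.9994, 0.0349)
|BD| = 9.9995
circle(B,10.00) ∩ circle(D,7.00): a=7.5499, h=6.5574
  candidates: C₊=(6.5733,6.5659) cross=65.570; C₋=(6.5275,-6.5488) cross=-65.570
  mode - wants cross < 0 → take C=(6.5275,-6.5488) (cross=-65.570)
ex = (C−B)/|BC| = (0.7527,-0.6584); ey = (0.6584,0.7527)
P = B + -3.01·ex + 2.79·ey = (-1.4281,4.1166)

-1.43 4.12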